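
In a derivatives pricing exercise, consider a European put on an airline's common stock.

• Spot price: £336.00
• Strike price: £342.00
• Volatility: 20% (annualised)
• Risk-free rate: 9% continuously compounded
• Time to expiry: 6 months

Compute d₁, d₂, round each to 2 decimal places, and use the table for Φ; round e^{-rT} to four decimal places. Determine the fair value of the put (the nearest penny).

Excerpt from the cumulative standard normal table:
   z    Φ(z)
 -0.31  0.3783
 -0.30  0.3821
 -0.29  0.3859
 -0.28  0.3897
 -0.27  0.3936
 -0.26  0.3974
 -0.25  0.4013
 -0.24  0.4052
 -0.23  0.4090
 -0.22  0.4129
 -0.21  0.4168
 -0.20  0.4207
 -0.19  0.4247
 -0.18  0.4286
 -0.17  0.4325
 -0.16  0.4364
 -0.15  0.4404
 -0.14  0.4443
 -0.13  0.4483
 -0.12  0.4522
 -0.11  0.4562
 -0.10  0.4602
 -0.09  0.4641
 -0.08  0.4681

£14.32

σ√T = 0.2·√0.5 = 0.1414
d₁ = [ln(336/342) + (0.09 + 0.2²/2)·0.5] / 0.1414 = [-0.0177 + 0.0550] / 0.1414 = 0.2638 ≈ 0.26
d₂ = d₁ − σ√T = 0.2638 − 0.1414 = 0.1223 ≈ 0.12
e^(−rT) = e^(−0.09·0.5) = 0.9560
N(−d₂) = N(-0.12) = 0.4522;  N(−d₁) = N(-0.26) = 0.3974
P = 342·0.9560·0.4522 − 336·0.3974 = 147.8477 − 133.5264 = 14.3213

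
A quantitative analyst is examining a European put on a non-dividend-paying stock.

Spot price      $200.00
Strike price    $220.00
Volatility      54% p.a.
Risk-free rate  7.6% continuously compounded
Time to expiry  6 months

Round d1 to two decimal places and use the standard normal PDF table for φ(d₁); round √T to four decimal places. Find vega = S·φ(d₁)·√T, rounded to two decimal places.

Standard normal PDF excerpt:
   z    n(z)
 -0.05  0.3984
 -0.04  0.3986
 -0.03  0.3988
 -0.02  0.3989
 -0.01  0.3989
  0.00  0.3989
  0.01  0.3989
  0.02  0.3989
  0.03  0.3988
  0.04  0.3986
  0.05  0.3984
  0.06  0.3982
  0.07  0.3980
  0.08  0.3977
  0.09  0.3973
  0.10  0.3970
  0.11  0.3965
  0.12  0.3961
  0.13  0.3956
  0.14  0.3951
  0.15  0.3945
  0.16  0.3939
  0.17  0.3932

σ√T = 0.54 × 0.7071 = 0.3818
d₁ = [ln(200/220) + (0.076 + 0.54²/2)·0.5] / 0.3818 = [-0.0953 + 0.1109] / 0.3818 = 0.0408 → 0.04
√T = √0.5 = 0.7071
φ(d₁) = φ(0.04) = 0.3986
vega = S·φ(d₁)·√T = 200·0.3986·0.7071 = 56.3700

56.37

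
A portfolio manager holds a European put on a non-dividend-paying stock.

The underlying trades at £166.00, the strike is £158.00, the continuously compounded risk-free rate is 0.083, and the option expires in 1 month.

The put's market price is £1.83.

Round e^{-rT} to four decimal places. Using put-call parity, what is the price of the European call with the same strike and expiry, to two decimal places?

£10.92

e^(−rT) = e^(−0.083·0.08333) = 0.9931
Put-call parity: C − P = S − K·e^(−rT) = 166 − 158·0.9931 = 166 − 156.9098 = 9.0902
C = P + (C − P) = 1.83 + (9.0902) = 10.9202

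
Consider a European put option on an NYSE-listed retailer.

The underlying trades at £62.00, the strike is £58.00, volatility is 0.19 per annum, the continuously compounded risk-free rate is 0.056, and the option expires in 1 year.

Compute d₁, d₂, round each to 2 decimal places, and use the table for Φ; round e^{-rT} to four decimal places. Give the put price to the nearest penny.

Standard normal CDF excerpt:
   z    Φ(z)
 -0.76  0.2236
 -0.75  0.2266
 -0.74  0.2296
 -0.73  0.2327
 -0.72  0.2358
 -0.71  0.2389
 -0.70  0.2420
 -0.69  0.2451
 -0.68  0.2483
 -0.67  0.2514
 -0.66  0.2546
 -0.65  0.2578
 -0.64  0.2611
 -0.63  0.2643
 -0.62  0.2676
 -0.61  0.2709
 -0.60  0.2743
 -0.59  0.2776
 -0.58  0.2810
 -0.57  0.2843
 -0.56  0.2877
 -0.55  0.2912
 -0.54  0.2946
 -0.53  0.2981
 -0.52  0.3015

T = 1;  σ√T = 0.1900
d₁ = [ln(62/58) + (0.056 + 0.19²/2)·1] / 0.1900 = [0.0667 + 0.0741] / 0.1900 = 0.7407 ≈ 0.74
d₂ = d₁ − σ√T = 0.7407 − 0.1900 = 0.5507 ≈ 0.55
e^(−rT) = e^(−0.056·1) = 0.9455
N(−d₂) = N(-0.55) = 0.2912;  N(−d₁) = N(-0.74) = 0.2296
P = 58·0.9455·0.2912 − 62·0.2296 = 15.9691 − 14.2352 = 1.7339

£1.73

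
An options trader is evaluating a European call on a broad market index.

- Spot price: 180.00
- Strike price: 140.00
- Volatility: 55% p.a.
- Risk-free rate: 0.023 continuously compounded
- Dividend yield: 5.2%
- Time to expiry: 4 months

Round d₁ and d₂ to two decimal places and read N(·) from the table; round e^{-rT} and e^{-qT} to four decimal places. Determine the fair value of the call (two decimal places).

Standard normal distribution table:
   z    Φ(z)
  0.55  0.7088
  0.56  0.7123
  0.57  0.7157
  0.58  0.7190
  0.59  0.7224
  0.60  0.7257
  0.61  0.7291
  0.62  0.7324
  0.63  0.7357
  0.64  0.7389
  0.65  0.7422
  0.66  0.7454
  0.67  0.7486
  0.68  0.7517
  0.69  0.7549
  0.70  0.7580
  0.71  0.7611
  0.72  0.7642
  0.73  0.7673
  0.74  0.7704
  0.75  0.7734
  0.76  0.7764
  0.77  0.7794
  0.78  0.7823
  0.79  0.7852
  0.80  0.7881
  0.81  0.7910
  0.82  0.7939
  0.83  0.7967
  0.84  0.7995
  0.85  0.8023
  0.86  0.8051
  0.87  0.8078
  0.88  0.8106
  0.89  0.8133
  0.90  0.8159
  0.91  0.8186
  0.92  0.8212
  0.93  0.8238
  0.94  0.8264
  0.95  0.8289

44.45

σ√T = 0.55·√0.3333 = 0.3175
ln(S/K) + (r − q + σ²/2)T = ln(180/140) + (0.023 − 0.052 + 0.55²/2)·0.3333 = 0.2513 + 0.0408 = 0.2921
d₁ = 0.2921 / 0.3175 = 0.9198 ≈ 0.92
d₂ = d₁ − σ√T = 0.9198 − 0.3175 = 0.6022 ≈ 0.60
exp(−qT) = exp(−0.052·0.3333) = 0.9828;  exp(−rT) = exp(−0.023·0.3333) = 0.9924
N(d₁) = N(0.92) = 0.8212;  N(d₂) = N(0.60) = 0.7257
C = 180·0.9828·0.8212 − 140·0.9924·0.7257 = 145.2736 − 100.8259 = 44.4477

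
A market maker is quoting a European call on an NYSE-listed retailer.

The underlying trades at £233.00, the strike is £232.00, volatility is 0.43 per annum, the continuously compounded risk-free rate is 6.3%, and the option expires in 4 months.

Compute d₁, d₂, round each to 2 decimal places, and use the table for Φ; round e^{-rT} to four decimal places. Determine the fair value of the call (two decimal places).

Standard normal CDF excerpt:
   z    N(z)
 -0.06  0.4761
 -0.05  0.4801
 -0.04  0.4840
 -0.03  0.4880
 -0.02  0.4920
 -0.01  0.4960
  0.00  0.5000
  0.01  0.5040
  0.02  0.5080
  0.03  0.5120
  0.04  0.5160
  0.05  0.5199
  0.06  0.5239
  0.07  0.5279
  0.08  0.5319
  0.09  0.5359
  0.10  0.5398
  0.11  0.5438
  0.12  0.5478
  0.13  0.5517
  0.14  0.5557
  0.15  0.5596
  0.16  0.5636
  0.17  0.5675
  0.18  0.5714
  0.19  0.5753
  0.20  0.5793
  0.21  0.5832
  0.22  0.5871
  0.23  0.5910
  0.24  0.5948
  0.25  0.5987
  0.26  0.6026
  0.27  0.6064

£25.93

T = 0.3333;  σ√T = 0.2483
ln(S/K) + (r + σ²/2)T = ln(233/232) + (0.063 + 0.43²/2)·0.3333 = 0.0043 + 0.0518 = 0.0561
d₁ = 0.0561 / 0.2483 = 0.2260 ⇒ 0.23
d₂ = d₁ − σ√T = 0.2260 − 0.2483 = -0.0222 ⇒ -0.02
e^(−rT) = e^(−0.063·0.3333) = 0.9792
C = 233·N(0.23) − 232·0.9792·N(-0.02) = 233·0.5910 − 232·0.9792·0.4920 = 137.7030 − 111.7698 = 25.9332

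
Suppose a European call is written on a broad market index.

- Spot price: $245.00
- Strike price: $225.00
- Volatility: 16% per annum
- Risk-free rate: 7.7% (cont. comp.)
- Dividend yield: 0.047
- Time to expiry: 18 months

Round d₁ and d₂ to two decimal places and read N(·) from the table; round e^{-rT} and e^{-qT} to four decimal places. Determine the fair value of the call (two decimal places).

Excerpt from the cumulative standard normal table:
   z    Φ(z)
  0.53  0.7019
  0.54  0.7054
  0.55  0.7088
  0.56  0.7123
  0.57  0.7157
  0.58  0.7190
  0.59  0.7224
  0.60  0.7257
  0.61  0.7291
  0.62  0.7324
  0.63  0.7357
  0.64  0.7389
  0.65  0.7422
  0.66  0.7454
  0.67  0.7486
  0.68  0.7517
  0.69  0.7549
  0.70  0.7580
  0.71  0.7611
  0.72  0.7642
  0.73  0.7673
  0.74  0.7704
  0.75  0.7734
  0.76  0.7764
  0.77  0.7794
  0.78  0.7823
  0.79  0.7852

T = 1.5;  σ√T = 0.1960
d₁ = [ln(245/225) + (0.077 − 0.047 + 0.16²/2)·1.5] / 0.1960 = [0.0852 + 0.0642] / 0.1960 = 0.7622 ≈ 0.76
d₂ = d₁ − σ√T = 0.7622 − 0.1960 = 0.5662 ≈ 0.57
e^(−qT) = e^(−0.047·1.5) = 0.9319;  e^(−rT) = e^(−0.077·1.5) = 0.8909
N(d₁) = N(0.76) = 0.7764;  N(d₂) = N(0.57) = 0.7157
C = 245·0.9319·0.7764 − 225·0.8909·0.7157 = 177.2642 − 143.4639 = 33.8003

$33.80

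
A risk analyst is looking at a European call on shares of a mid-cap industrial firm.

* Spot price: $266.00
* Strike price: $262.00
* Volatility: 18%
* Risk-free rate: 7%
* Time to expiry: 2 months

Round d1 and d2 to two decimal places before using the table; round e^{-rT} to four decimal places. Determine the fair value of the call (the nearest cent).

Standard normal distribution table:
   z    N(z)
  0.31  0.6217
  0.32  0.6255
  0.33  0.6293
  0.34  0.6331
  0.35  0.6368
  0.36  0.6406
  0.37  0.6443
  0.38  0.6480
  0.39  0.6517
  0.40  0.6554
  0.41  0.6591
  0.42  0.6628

$11.37

T = 0.1667;  σ√T = 0.0735
d₁ = [ln(266/262) + (0.07 + 0.18²/2)·0.1667] / 0.0735 = [0.0152 + 0.0144] / 0.0735 = 0.4017 ⇒ 0.40
d₂ = d₁ − σ√T = 0.4017 − 0.0735 = 0.3282 ⇒ 0.33
exp(−rT) = exp(−0.07·0.1667) = 0.9884
C = 266·N(0.40) − 262·0.9884·N(0.33) = 266·0.6554 − 262·0.9884·0.6293 = 174.3364 − 162.9640 = 11.3724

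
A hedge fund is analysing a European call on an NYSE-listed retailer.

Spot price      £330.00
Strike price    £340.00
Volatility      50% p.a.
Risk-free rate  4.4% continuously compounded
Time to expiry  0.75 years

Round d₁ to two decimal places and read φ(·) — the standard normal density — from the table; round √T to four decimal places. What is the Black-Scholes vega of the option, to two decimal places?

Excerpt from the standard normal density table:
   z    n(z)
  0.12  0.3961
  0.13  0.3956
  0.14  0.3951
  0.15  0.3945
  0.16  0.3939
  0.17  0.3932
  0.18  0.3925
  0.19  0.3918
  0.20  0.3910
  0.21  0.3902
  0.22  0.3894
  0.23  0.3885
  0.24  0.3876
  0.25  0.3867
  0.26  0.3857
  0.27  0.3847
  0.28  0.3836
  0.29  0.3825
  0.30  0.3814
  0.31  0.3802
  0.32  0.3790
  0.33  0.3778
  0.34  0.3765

111.28

σ√T = 0.5 × 0.8660 = 0.4330
ln(S/K) + (r + σ²/2)T = ln(330/340) + (0.044 + 0.5²/2)·0.75 = -0.0299 + 0.1267 = 0.0969
d₁ = 0.0969 / 0.4330 = 0.2238 ⇒ 0.22
√T = √0.75 = 0.8660
φ(d₁) = φ(0.22) = 0.3894
vega = S·φ(d₁)·√T = 330·0.3894·0.8660 = 111.2827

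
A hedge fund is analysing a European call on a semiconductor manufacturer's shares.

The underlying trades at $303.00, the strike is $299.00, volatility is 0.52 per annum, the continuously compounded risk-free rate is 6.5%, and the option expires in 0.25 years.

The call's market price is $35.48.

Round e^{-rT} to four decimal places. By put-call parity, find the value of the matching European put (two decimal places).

$26.67

exp(−rT) = exp(−0.065·0.25) = 0.9839
Put-call parity: C − P = S − K·e^(−rT) = 303 − 299·0.9839 = 303 − 294.1861 = 8.8139
P = C − (C − P) = 35.48 − (8.8139) = 26.6661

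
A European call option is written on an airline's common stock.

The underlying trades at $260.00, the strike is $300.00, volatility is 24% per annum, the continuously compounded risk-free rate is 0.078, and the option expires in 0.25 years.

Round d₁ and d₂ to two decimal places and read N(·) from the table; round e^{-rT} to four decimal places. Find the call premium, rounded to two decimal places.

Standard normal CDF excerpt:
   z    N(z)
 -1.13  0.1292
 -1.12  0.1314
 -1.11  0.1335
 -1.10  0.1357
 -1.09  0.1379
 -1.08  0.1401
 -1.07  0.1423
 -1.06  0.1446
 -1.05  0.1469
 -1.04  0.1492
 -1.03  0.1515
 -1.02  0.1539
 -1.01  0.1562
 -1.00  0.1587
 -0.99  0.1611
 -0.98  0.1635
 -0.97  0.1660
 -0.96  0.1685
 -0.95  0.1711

σ√T = 0.24·√0.25 = 0.1200
ln(S/K) + (r + σ²/2)T = ln(260/300) + (0.078 + 0.24²/2)·0.25 = -0.1431 + 0.0267 = -0.1164
d₁ = -0.1164 / 0.1200 = -0.9700 ⇒ -0.97
d₂ = d₁ − σ√T = -0.9700 − 0.1200 = -1.0900 ⇒ -1.09
exp(−rT) = exp(−0.078·0.25) = 0.9807
C = 260·N(-0.97) − 300·0.9807·N(-1.09) = 260·0.1660 − 300·0.9807·0.1379 = 43.1600 − 40.5716 = 2.5884

$2.59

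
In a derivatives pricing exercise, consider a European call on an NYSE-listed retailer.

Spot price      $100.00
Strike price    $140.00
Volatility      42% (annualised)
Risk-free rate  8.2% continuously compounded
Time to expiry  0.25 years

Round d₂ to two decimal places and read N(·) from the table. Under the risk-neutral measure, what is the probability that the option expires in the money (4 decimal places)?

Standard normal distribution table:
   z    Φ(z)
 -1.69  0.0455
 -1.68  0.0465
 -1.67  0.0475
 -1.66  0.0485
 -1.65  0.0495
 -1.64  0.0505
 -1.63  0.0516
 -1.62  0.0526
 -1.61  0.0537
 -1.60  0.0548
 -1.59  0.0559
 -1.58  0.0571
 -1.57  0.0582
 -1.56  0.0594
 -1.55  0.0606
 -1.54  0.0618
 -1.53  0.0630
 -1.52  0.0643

0.0537

T = 0.25;  σ√T = 0.2100
d₁ = [ln(100/140) + (0.082 + 0.42²/2)·0.25] / 0.2100 = [-0.3365 + 0.0425] / 0.2100 = -1.3996 ≈ -1.40
d₂ = d₁ − σ√T = -1.3996 − 0.2100 = -1.6096 ≈ -1.61
Risk-neutral Pr[S_T > K] = N(d₂) = N(-1.61) = 0.0537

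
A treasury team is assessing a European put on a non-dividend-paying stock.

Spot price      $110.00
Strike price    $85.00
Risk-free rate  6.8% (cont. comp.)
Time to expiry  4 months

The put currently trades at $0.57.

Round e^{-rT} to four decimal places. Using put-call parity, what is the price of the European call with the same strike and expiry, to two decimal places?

exp(−rT) = exp(−0.068·0.3333) = 0.9776
Put-call parity: C − P = S − K·e^(−rT) = 110 − 85·0.9776 = 110 − 83.0960 = 26.9040
C = P + (C − P) = 0.57 + (26.9040) = 27.4740

$27.47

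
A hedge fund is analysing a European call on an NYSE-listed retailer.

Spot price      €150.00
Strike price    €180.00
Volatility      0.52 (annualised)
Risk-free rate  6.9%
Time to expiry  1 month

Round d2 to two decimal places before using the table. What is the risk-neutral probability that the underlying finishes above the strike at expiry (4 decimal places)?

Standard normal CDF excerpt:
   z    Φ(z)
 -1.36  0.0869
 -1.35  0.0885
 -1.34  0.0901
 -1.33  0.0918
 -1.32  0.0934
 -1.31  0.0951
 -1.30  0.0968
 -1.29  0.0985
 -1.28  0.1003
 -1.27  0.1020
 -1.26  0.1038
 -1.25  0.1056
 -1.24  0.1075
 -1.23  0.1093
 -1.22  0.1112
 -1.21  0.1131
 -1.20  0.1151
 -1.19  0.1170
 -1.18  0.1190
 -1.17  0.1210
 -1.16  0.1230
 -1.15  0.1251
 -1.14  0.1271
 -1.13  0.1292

0.1056

T = 0.08333;  σ√T = 0.1501
d₁ = [ln(150/180) + (0.069 + 0.52²/2)·0.08333] / 0.1501 = [-0.1823 + 0.0170] / 0.1501 = -1.1012 which rounds to -1.10
d₂ = d₁ − σ√T = -1.1012 − 0.1501 = -1.2513 which rounds to -1.25
Risk-neutral Pr[S_T > K] = N(d₂) = N(-1.25) = 0.1056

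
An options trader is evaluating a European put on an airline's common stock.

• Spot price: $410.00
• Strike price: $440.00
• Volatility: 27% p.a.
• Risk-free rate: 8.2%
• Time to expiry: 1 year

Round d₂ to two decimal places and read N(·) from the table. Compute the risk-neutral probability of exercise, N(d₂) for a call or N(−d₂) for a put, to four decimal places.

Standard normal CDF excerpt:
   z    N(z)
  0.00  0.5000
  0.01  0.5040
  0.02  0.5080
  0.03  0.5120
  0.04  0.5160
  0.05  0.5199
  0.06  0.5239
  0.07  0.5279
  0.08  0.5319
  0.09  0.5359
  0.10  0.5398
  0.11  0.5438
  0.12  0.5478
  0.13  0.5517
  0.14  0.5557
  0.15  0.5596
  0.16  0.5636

0.5359

σ√T = 0.27·√1 = 0.2700
d₁ = [ln(410/440) + (0.082 + 0.27²/2)·1] / 0.2700 = [-0.0706 + 0.1184] / 0.2700 = 0.1772 which rounds to 0.18
d₂ = d₁ − σ√T = 0.1772 − 0.2700 = -0.0928 which rounds to -0.09
Risk-neutral Pr[S_T < K] = N(−d₂) = N(0.09) = 0.5359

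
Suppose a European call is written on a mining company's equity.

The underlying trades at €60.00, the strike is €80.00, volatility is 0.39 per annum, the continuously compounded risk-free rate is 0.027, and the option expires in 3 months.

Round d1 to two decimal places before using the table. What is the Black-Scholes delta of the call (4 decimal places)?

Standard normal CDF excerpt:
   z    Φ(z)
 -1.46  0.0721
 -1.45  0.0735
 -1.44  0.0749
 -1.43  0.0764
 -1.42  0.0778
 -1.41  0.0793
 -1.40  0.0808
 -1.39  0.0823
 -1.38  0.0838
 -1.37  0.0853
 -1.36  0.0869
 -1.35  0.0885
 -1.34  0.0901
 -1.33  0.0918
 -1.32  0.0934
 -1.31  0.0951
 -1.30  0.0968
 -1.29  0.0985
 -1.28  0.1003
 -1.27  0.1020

T = 0.25;  σ√T = 0.1950
d₁ = [ln(60/80) + (0.027 + 0.39²/2)·0.25] / 0.1950 = [-0.2877 + 0.0258] / 0.1950 = -1.3432 → -1.34
N(d₁) = N(-1.34) = 0.0901
Δ_call = N(d₁) = 0.0901

0.0901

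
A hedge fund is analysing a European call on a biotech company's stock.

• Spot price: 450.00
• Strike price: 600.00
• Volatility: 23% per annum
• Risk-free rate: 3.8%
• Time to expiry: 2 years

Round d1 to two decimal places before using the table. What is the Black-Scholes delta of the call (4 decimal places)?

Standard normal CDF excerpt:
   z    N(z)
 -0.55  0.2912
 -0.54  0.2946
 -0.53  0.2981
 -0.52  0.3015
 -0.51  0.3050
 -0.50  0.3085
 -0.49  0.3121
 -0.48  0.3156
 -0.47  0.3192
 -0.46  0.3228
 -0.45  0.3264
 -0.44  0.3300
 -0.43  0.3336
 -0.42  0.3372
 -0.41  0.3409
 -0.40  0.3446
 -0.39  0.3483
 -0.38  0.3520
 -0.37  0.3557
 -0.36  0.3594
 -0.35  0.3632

0.3121

σ√T = 0.23 × 1.4142 = 0.3253
d₁ = [ln(450/600) + (0.038 + 0.23²/2)·2] / 0.3253 = [-0.2877 + 0.1289] / 0.3253 = -0.4882 ⇒ -0.49
N(d₁) = N(-0.49) = 0.3121
Δ_call = N(d₁) = 0.3121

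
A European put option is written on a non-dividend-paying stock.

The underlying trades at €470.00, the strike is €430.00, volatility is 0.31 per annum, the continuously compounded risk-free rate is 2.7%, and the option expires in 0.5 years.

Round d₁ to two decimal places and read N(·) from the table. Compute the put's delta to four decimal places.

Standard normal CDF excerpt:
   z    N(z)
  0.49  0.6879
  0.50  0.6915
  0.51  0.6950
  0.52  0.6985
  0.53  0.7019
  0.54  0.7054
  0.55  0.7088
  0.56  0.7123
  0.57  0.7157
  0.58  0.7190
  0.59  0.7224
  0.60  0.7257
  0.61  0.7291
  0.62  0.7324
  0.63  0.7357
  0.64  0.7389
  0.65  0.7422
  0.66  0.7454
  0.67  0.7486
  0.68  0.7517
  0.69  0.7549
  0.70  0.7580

-0.2810

T = 0.5;  σ√T = 0.2192
ln(S/K) + (r + σ²/2)T = ln(470/430) + (0.027 + 0.31²/2)·0.5 = 0.0889 + 0.0375 = 0.1265
d₁ = 0.1265 / 0.2192 = 0.5770 ⇒ 0.58
N(d₁) = N(0.58) = 0.7190
Δ_put = N(d₁) − 1 = 0.7190 − 1 = -0.2810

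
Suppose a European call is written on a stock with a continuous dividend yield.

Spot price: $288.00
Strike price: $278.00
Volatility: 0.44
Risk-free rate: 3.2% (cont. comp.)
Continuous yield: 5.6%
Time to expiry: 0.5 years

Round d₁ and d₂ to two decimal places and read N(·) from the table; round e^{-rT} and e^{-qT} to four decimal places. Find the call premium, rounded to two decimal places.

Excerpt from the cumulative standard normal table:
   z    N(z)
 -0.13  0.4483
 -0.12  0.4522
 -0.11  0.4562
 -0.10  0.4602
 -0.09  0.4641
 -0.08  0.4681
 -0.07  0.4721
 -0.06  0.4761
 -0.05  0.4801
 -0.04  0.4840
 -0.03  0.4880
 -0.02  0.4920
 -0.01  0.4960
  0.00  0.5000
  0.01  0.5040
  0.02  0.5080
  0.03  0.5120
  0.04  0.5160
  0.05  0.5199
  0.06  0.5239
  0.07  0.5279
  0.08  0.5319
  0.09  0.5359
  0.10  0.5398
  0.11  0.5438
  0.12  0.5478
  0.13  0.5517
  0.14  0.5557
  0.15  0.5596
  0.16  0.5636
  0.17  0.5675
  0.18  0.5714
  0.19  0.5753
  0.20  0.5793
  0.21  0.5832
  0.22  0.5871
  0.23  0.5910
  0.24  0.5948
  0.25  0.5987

σ√T = 0.44·√0.5 = 0.3111
ln(S/K) + (r − q + σ²/2)T = ln(288/278) + (0.032 − 0.056 + 0.44²/2)·0.5 = 0.0353 + 0.0364 = 0.0717
d₁ = 0.0717 / 0.3111 = 0.2306 which rounds to 0.23
d₂ = d₁ − σ√T = 0.2306 − 0.3111 = -0.0805 which rounds to -0.08
e^(−qT) = e^(−0.056·0.5) = 0.9724;  e^(−rT) = e^(−0.032·0.5) = 0.9841
N(d₁) = N(0.23) = 0.5910;  N(d₂) = N(-0.08) = 0.4681
C = 288·0.9724·0.5910 − 278·0.9841·0.4681 = 165.5103 − 128.0627 = 37.4476

$37.45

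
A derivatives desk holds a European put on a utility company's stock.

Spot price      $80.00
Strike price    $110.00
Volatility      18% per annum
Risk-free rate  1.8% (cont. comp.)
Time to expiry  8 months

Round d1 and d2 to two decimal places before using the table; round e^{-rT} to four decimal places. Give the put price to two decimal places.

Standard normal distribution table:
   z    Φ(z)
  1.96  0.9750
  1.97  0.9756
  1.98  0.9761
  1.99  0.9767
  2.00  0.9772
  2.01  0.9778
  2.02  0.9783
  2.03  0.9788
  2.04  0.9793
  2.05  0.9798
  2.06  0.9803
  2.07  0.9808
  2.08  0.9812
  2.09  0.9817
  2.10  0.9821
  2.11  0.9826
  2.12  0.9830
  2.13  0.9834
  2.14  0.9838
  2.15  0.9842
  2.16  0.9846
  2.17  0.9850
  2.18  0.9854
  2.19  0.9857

σ√T = 0.18 × 0.8165 = 0.1470
d₁ = [ln(80/110) + (0.018 + 0.18²/2)·0.6667] / 0.1470 = [-0.3185 + 0.0228] / 0.1470 = -2.0117 ≈ -2.01
d₂ = d₁ − σ√T = -2.0117 − 0.1470 = -2.1586 ≈ -2.16
exp(−rT) = exp(−0.018·0.6667) = 0.9881
P = 110·0.9881·N(2.16) − 80·N(2.01) = 110·0.9881·0.9846 − 80·0.9778 = 107.0172 − 78.2240 = 28.7932

$28.79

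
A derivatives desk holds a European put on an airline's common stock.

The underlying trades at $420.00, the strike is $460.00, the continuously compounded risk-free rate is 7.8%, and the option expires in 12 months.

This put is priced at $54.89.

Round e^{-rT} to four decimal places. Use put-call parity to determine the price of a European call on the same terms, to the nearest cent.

exp(−rT) = exp(−0.078·1) = 0.9250
Put-call parity: C − P = S − K·e^(−rT) = 420 − 460·0.9250 = 420 − 425.5000 = -5.5000
C = P + (C − P) = 54.89 + (-5.5000) = 49.3900

$49.39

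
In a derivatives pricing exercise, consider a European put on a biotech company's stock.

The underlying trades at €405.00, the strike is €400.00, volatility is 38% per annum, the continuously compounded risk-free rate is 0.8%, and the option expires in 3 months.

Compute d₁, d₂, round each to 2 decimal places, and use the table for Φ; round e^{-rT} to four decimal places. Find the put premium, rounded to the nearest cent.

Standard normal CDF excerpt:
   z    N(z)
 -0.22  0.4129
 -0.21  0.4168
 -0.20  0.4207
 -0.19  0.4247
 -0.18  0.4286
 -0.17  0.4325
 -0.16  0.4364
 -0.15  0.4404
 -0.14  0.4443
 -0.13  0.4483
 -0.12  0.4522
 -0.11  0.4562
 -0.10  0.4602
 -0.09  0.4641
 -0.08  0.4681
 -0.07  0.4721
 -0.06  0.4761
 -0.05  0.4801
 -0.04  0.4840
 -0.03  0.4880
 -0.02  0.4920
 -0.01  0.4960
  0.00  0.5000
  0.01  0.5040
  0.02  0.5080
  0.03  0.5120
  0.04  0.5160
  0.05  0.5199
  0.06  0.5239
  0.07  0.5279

σ√T = 0.38·√0.25 = 0.1900
ln(S/K) + (r + σ²/2)T = ln(405/400) + (0.008 + 0.38²/2)·0.25 = 0.0124 + 0.0200 = 0.0325
d₁ = 0.0325 / 0.1900 = 0.1709 ≈ 0.17
d₂ = d₁ − σ√T = 0.1709 − 0.1900 = -0.0191 ≈ -0.02
exp(−rT) = exp(−0.008·0.25) = 0.9980
N(−d₂) = N(0.02) = 0.5080;  N(−d₁) = N(-0.17) = 0.4325
P = 400·0.9980·0.5080 − 405·0.4325 = 202.7936 − 175.1625 = 27.6311

€27.63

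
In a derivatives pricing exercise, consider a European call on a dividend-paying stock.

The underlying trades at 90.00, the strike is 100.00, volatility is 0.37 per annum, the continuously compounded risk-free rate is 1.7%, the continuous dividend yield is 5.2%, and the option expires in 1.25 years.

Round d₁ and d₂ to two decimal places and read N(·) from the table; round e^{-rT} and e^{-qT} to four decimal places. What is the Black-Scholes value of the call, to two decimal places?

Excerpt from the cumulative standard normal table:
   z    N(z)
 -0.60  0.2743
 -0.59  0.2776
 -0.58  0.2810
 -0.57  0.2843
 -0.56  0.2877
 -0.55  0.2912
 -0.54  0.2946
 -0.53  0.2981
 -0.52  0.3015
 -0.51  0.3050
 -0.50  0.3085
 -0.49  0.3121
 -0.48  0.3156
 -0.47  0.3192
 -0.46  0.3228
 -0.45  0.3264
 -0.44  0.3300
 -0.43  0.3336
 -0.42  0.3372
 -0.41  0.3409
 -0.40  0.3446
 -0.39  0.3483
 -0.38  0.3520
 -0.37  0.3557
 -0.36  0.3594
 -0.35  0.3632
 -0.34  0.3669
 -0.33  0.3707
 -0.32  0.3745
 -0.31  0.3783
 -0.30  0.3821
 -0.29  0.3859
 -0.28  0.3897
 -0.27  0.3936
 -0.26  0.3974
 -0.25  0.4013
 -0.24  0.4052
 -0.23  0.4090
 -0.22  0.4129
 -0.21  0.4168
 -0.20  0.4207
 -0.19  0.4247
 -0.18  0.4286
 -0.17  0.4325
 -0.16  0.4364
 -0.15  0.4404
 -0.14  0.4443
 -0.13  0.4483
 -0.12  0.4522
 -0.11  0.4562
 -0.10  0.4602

σ√T = 0.37·√1.25 = 0.4137
d₁ = [ln(90/100) + (0.017 − 0.052 + ½·0.37²)·1.25] / (σ√T) = (-0.1054 + 0.0418) / 0.4137 = -0.1536 ≈ -0.15
d₂ = -0.1536 − 0.4137 = -0.5673 ≈ -0.57
exp(−qT) = exp(−0.052·1.25) = 0.9371;  exp(−rT) = exp(−0.017·1.25) = 0.9790
N(d₁) = N(-0.15) = 0.4404;  N(d₂) = N(-0.57) = 0.2843
C = 90·0.9371·0.4404 − 100·0.9790·0.2843 = 37.1429 − 27.8330 = 9.3099

9.31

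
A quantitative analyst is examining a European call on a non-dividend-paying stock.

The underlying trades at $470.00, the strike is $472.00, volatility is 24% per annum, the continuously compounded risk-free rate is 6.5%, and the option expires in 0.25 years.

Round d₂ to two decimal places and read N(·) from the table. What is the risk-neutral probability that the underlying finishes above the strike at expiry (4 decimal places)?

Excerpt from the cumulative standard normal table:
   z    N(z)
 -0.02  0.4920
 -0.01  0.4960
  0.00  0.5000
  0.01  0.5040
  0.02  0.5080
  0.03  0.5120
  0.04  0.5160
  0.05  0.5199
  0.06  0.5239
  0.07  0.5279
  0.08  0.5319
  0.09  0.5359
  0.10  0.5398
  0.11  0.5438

σ√T = 0.24 × 0.5000 = 0.1200
ln(S/K) + (r + σ²/2)T = ln(470/472) + (0.065 + 0.24²/2)·0.25 = -0.0042 + 0.0234 = 0.0192
d₁ = 0.0192 / 0.1200 = 0.1600 → 0.16
d₂ = d₁ − σ√T = 0.1600 − 0.1200 = 0.0400 → 0.04
Risk-neutral Pr[S_T > K] = N(d₂) = N(0.04) = 0.5160

0.5160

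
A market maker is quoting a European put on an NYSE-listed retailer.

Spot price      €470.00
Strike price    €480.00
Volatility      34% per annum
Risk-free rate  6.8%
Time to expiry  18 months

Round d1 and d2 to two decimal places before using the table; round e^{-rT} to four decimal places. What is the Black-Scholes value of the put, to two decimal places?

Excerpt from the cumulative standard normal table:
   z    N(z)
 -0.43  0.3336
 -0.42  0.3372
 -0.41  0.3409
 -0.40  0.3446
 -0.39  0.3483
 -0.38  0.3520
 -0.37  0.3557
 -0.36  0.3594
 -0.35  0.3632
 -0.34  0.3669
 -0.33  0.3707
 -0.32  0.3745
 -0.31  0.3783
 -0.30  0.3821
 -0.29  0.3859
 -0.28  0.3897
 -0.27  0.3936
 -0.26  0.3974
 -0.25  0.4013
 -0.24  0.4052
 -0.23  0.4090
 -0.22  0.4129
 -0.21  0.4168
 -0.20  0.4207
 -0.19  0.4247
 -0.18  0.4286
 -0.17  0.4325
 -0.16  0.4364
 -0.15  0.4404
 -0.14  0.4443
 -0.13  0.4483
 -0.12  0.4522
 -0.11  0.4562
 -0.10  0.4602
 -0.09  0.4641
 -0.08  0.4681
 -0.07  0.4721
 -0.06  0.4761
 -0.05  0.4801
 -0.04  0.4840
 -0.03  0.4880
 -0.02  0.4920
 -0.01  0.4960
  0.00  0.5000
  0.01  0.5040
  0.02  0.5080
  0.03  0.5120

σ√T = 0.34 × 1.2247 = 0.4164
ln(S/K) + (r + σ²/2)T = ln(470/480) + (0.068 + 0.34²/2)·1.5 = -0.0211 + 0.1887 = 0.1676
d₁ = 0.1676 / 0.4164 = 0.4026 which rounds to 0.40
d₂ = d₁ − σ√T = 0.4026 − 0.4164 = -0.0138 which rounds to -0.01
e^(−rT) = e^(−0.068·1.5) = 0.9030
N(−d₂) = N(0.01) = 0.5040;  N(−d₁) = N(-0.40) = 0.3446
P = 480·0.9030·0.5040 − 470·0.3446 = 218.4538 − 161.9620 = 56.4918

€56.49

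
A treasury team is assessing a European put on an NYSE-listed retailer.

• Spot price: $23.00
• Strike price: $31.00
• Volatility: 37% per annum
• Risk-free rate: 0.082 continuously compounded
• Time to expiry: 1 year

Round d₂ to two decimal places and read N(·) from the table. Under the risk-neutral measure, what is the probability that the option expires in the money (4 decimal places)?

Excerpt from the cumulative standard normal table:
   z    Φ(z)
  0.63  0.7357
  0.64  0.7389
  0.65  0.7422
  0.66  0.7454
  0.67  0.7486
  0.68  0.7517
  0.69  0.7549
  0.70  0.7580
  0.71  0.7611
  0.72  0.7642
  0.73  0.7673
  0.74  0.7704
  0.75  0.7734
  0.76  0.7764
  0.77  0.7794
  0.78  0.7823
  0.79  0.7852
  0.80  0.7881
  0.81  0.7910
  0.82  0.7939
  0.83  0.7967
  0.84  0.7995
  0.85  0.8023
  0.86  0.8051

0.7794

T = 1;  σ√T = 0.3700
d₁ = [ln(23/31) + (0.082 + 0.37²/2)·1] / 0.3700 = [-0.2985 + 0.1505] / 0.3700 = -0.4001 which rounds to -0.40
d₂ = d₁ − σ√T = -0.4001 − 0.3700 = -0.7701 which rounds to -0.77
Risk-neutral Pr[S_T < K] = N(−d₂) = N(0.77) = 0.7794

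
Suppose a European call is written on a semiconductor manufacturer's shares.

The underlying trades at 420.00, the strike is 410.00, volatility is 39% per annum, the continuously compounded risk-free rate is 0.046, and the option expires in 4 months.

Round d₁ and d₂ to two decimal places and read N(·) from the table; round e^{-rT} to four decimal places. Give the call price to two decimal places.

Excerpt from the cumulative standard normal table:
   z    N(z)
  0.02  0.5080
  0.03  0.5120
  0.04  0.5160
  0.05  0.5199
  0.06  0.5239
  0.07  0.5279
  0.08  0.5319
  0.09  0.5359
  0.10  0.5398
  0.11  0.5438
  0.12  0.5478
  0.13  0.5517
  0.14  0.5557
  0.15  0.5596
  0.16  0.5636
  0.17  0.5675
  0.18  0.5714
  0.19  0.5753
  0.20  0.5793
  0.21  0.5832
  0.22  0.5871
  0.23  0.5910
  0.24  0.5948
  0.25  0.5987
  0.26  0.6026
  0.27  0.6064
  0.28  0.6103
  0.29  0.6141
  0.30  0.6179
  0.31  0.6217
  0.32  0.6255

T = 0.3333;  σ√T = 0.2252
d₁ = [ln(420/410) + (0.046 + ½·0.39²)·0.3333] / (σ√T) = (0.0241 + 0.0407) / 0.2252 = 0.2877 which rounds to 0.29
d₂ = 0.2877 − 0.2252 = 0.0625 which rounds to 0.06
exp(−rT) = exp(−0.046·0.3333) = 0.9848
N(d₁) = N(0.29) = 0.6141;  N(d₂) = N(0.06) = 0.5239
C = 420·0.6141 − 410·0.9848·0.5239 = 257.9220 − 211.5341 = 46.3879

46.39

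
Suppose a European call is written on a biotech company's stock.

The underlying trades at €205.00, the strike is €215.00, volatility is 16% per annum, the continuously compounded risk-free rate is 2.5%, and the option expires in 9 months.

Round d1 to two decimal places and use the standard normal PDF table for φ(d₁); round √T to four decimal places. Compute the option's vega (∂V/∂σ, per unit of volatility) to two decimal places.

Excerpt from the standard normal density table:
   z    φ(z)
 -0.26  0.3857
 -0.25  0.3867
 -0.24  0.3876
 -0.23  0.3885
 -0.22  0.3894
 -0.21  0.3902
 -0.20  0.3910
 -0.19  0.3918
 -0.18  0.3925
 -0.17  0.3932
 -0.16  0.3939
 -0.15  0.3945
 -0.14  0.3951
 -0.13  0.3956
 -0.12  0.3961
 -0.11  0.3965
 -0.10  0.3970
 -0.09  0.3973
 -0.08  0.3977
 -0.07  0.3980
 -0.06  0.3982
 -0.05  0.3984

σ√T = 0.16 × 0.8660 = 0.1386
d₁ = [ln(205/215) + (0.025 + 0.16²/2)·0.75] / 0.1386 = [-0.0476 + 0.0284] / 0.1386 = -0.1391 ⇒ -0.14
√T = √0.75 = 0.8660
φ(d₁) = φ(-0.14) = 0.3951
vega = S·φ(d₁)·√T = 205·0.3951·0.8660 = 70.1421

70.14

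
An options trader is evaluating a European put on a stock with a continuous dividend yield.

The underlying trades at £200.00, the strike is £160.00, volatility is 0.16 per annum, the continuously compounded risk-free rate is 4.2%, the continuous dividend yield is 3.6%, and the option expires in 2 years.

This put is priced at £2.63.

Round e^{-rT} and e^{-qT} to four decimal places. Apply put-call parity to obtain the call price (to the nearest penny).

£41.63

exp(−qT) = exp(−0.036·2) = 0.9305;  exp(−rT) = exp(−0.042·2) = 0.9194
Put-call parity: C − P = S·e^(−qT) − K·e^(−rT) = 200·0.9305 − 160·0.9194 = 186.1000 − 147.1040 = 38.9960
C = P + (C − P) = 2.63 + (38.9960) = 41.6260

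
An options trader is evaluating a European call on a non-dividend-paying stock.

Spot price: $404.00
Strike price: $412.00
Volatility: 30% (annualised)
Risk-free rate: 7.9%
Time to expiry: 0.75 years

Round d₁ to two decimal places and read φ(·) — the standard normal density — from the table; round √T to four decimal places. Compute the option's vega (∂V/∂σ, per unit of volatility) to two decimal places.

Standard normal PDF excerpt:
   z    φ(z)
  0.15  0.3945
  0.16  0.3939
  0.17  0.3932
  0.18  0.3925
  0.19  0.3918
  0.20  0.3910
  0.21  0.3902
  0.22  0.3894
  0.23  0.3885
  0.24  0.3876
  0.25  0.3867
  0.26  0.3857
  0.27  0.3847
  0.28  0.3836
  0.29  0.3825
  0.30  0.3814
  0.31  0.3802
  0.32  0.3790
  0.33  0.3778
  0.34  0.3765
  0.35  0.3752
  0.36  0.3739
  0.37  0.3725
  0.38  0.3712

134.21

σ√T = 0.3 × 0.8660 = 0.2598
d₁ = [ln(404/412) + (0.079 + 0.3²/2)·0.75] / 0.2598 = [-0.0196 + 0.0930] / 0.2598 = 0.2825 which rounds to 0.28
√T = √0.75 = 0.8660
φ(d₁) = φ(0.28) = 0.3836
vega = S·φ(d₁)·√T = 404·0.3836·0.8660 = 134.2078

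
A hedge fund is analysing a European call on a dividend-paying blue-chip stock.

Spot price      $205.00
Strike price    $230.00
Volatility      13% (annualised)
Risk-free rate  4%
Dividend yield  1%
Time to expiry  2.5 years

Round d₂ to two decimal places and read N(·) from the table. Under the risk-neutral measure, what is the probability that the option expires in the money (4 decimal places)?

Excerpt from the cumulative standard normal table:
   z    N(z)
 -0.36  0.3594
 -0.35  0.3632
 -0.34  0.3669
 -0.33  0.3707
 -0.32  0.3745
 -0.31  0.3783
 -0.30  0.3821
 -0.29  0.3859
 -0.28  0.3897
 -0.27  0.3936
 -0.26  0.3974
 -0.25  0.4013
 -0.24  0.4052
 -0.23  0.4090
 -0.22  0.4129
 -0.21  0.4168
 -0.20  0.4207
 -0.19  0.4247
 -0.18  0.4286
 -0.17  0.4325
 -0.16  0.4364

0.3821

T = 2.5;  σ√T = 0.2055
d₁ = [ln(205/230) + (0.04 − 0.01 + ½·0.13²)·2.5] / (σ√T) = (-0.1151 + 0.0961) / 0.2055 = -0.0922 → -0.09
d₂ = -0.0922 − 0.2055 = -0.2977 → -0.30
Pr(exercise) under Q = N(d₂) = 0.3821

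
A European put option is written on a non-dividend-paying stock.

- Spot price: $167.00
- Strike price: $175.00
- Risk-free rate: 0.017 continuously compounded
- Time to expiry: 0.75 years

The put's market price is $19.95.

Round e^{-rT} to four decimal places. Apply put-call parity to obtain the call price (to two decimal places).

$14.17

e^(−rT) = e^(−0.017·0.75) = 0.9873
Put-call parity: C − P = S − K·e^(−rT) = 167 − 175·0.9873 = 167 − 172.7775 = -5.7775
C = P + (C − P) = 19.95 + (-5.7775) = 14.1725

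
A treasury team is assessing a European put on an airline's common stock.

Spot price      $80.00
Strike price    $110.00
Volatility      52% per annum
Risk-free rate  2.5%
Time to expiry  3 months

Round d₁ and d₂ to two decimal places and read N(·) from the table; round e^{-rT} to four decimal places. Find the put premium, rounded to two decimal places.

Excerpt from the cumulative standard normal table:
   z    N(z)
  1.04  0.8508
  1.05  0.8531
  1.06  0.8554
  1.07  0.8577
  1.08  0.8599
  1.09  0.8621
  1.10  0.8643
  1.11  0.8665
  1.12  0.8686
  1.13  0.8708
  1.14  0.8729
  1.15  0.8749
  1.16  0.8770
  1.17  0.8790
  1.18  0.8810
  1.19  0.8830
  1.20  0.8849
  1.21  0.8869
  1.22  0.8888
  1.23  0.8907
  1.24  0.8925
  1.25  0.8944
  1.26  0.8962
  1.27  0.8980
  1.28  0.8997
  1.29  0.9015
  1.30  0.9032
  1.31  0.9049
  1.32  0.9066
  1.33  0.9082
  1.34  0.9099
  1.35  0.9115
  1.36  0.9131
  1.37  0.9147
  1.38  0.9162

σ√T = 0.52·√0.25 = 0.2600
d₁ = [ln(80/110) + (0.025 + 0.52²/2)·0.25] / 0.2600 = [-0.3185 + 0.0401] / 0.2600 = -1.0708 which rounds to -1.07
d₂ = d₁ − σ√T = -1.0708 − 0.2600 = -1.3308 which rounds to -1.33
exp(−rT) = exp(−0.025·0.25) = 0.9938
N(−d₂) = N(1.33) = 0.9082;  N(−d₁) = N(1.07) = 0.8577
P = 110·0.9938·0.9082 − 80·0.8577 = 99.2826 − 68.6160 = 30.6666

$30.67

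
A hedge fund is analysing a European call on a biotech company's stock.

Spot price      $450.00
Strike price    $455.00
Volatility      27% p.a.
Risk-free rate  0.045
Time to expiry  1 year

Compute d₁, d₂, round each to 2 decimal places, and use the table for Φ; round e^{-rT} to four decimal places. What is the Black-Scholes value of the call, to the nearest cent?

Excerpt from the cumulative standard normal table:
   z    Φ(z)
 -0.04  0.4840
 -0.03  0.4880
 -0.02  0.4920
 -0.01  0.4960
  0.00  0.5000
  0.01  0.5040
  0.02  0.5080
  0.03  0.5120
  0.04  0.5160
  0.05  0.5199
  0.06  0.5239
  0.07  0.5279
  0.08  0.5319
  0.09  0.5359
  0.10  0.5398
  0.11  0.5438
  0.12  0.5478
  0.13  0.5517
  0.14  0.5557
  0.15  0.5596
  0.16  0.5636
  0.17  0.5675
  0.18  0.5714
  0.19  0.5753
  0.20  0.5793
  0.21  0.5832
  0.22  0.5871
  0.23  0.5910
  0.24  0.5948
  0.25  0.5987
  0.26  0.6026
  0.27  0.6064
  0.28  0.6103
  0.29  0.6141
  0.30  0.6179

$55.42

T = 1;  σ√T = 0.2700
ln(S/K) + (r + σ²/2)T = ln(450/455) + (0.045 + 0.27²/2)·1 = -0.0110 + 0.0814 = 0.0704
d₁ = 0.0704 / 0.2700 = 0.2607 ⇒ 0.26
d₂ = d₁ − σ√T = 0.2607 − 0.2700 = -0.0093 ⇒ -0.01
exp(−rT) = exp(−0.045·1) = 0.9560
C = 450·N(0.26) − 455·0.9560·N(-0.01) = 450·0.6026 − 455·0.9560·0.4960 = 271.1700 − 215.7501 = 55.4199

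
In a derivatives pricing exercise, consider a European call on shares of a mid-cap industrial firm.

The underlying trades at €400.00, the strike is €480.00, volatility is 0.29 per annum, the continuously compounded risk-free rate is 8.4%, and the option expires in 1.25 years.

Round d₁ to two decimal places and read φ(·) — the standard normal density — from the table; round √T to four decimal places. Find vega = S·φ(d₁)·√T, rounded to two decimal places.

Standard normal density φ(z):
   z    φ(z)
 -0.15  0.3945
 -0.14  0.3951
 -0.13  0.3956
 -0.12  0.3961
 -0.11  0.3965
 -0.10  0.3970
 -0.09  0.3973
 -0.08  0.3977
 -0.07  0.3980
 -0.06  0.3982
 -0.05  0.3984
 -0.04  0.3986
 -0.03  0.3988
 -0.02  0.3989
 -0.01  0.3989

177.85

σ√T = 0.29·√1.25 = 0.3242
d₁ = [ln(400/480) + (0.084 + 0.29²/2)·1.25] / 0.3242 = [-0.1823 + 0.1576] / 0.3242 = -0.0764 which rounds to -0.08
√T = √1.25 = 1.1180
φ(d₁) = φ(-0.08) = 0.3977
vega = S·φ(d₁)·√T = 400·0.3977·1.1180 = 177.8514
(Vega is the same for a European call and put with the same parameters.)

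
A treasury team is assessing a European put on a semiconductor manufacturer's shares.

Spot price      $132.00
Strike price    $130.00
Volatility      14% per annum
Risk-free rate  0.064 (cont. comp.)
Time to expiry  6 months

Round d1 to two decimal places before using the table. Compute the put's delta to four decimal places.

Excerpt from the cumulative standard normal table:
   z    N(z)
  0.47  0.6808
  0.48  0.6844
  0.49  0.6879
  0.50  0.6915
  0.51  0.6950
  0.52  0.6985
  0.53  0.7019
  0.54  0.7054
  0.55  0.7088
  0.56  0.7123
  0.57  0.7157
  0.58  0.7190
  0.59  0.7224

-0.2981

σ√T = 0.14 × 0.7071 = 0.0990
d₁ = [ln(132/130) + (0.064 + 0.14²/2)·0.5] / 0.0990 = [0.0153 + 0.0369] / 0.0990 = 0.5270 which rounds to 0.53
N(d₁) = N(0.53) = 0.7019
Δ_put = N(d₁) − 1 = 0.7019 − 1 = -0.2981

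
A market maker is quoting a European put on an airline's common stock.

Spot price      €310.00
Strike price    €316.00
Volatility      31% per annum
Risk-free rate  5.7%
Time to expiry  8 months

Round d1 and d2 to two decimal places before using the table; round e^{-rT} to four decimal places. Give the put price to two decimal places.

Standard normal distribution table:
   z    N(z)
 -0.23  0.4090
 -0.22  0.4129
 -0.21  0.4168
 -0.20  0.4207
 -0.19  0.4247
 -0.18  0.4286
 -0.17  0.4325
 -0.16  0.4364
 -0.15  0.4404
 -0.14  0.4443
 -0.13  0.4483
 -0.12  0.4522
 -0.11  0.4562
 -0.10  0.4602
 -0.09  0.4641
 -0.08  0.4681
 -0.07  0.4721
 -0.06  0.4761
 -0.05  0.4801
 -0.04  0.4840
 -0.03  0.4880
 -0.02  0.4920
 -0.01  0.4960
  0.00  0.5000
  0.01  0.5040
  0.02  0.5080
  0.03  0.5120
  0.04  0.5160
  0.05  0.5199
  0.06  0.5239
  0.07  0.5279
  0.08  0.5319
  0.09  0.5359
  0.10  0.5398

€27.74

T = 0.6667;  σ√T = 0.2531
d₁ = [ln(310/316) + (0.057 + 0.31²/2)·0.6667] / 0.2531 = [-0.0192 + 0.0700] / 0.2531 = 0.2010 ≈ 0.20
d₂ = d₁ − σ√T = 0.2010 − 0.2531 = -0.0522 ≈ -0.05
e^(−rT) = e^(−0.057·0.6667) = 0.9627
N(−d₂) = N(0.05) = 0.5199;  N(−d₁) = N(-0.20) = 0.4207
P = 316·0.9627·0.5199 − 310·0.4207 = 158.1604 − 130.4170 = 27.7434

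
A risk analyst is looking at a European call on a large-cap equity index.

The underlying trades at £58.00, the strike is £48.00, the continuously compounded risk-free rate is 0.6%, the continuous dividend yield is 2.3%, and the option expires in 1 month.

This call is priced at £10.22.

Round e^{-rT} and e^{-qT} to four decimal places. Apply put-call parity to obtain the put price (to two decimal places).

£0.31

exp(−qT) = exp(−0.023·0.08333) = 0.9981;  exp(−rT) = exp(−0.006·0.08333) = 0.9995
Put-call parity: C − P = S·e^(−qT) − K·e^(−rT) = 58·0.9981 − 48·0.9995 = 57.8898 − 47.9760 = 9.9138
P = C − (C − P) = 10.22 − (9.9138) = 0.3062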